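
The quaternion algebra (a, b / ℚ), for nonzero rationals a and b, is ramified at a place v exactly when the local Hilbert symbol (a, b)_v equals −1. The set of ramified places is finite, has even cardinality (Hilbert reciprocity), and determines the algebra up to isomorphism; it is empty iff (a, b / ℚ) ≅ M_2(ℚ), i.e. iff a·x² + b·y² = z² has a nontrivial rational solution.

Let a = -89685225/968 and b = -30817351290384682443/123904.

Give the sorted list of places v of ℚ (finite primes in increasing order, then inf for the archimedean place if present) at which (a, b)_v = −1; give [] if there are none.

Mod squares: a ≡ -9842, b ≡ -29563. Check v ∈ {∞, 2, 3, 5, 7, 11, 17, 19, 37, 47}.
v=3: a=3^6·(≡1), b=3^16·(≡2) mod 3; (1|3)=+1, (2|3)=-1; (−1)^{6·16·1}·(+1)^16·(-1)^6 = +1.
v=19: a=19^1·(≡10), b=19^2·(≡7) mod 19; (10|19)=-1, (7|19)=+1; (−1)^{1·2·9}·(-1)^2·(+1)^1 = +1.
v=7: a=7^1·(≡1), b=7^2·(≡3) mod 7; (1|7)=+1, (3|7)=-1; (−1)^{1·2·3}·(+1)^2·(-1)^1 = -1.
v=2: v_2(a)=-3, v_2(b)=-10; units ≡ 7, 5 (mod 8); ε·ε+αω+βω = 1·0+-3·1+-10·0 ≡ 1  ⇒  (a,b)_2 = -1.
v=5: a=5^2·(≡2), b=5^0·(≡3) mod 5; (2|5)=-1, (3|5)=-1; (−1)^{2·0·2}·(-1)^0·(-1)^2 = +1.
v=37: a=37^1·(≡34), b=37^3·(≡20) mod 37; (34|37)=+1, (20|37)=-1; (−1)^{1·3·18}·(+1)^3·(-1)^1 = -1.
v=17: a=17^0·(≡8), b=17^1·(≡11) mod 17; (8|17)=+1, (11|17)=-1; (−1)^{0·1·8}·(+1)^1·(-1)^0 = +1.
v=47: a=47^0·(≡18), b=47^1·(≡39) mod 47; (18|47)=+1, (39|47)=-1; (−1)^{0·1·23}·(+1)^1·(-1)^0 = +1.
v=11: a=11^-2·(≡1), b=11^-2·(≡9) mod 11; (1|11)=+1, (9|11)=+1; (−1)^{-2·-2·5}·(+1)^-2·(+1)^-2 = +1.
v=∞: -9842 < 0 and -29563 < 0  ⇒  (a,b)_∞ = -1.
|Ram(-9842, -29563)| = 4, even; anisotropic at {2, 7, 37, ∞}.

[2, 7, 37, inf]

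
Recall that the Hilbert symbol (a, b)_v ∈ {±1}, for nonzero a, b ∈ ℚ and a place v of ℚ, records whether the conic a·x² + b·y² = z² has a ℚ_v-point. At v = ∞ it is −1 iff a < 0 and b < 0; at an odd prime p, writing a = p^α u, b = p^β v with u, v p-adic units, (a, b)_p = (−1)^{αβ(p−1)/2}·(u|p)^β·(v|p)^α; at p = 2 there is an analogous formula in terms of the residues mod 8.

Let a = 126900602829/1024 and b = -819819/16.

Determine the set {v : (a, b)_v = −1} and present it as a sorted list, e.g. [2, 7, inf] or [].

[11, 13]

Mod squares: a ≡ 429, b ≡ -11. Check v ∈ {∞, 2, 3, 7, 11, 13}.
v=2: v_2(a)=-10, v_2(b)=-4; units ≡ 5, 5 (mod 8); ε·ε+αω+βω = 0·0+-10·1+-4·1 ≡ 0  ⇒  (a,b)_2 = +1.
v=3: a=3^7·(≡2), b=3^2·(≡1) mod 3; (2|3)=-1, (1|3)=+1; (−1)^{7·2·1}·(-1)^2·(+1)^7 = +1.
v=13: a=13^3·(≡5), b=13^2·(≡8) mod 13; (5|13)=-1, (8|13)=-1; (−1)^{3·2·6}·(-1)^2·(-1)^3 = -1.
v=∞: 429 > 0 and -11 < 0  ⇒  (a,b)_∞ = +1.
v=11: a=11^1·(≡7), b=11^1·(≡8) mod 11; (7|11)=-1, (8|11)=-1; (−1)^{1·1·5}·(-1)^1·(-1)^1 = -1.
v=7: a=7^4·(≡1), b=7^2·(≡3) mod 7; (1|7)=+1, (3|7)=-1; (−1)^{4·2·3}·(+1)^2·(-1)^4 = +1.
|Ram(429, -11)| = 2, even; anisotropic at {11, 13}.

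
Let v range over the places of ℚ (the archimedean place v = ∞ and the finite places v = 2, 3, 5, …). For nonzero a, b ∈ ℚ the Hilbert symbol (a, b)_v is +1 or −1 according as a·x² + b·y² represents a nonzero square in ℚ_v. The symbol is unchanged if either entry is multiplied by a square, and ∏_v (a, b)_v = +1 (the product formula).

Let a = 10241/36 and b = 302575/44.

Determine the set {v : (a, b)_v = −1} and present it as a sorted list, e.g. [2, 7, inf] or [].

(a, b) ≡ (209, 2717) mod (ℚ^×)²; places V = {2, 3, 5, 7, 11, 13, 19, ∞}.
(a,b)_5: α=0, u≡1; β=2, v≡2 (mod 5); (1|5)=+1, (2|5)=-1; sign (−1)^0·+1^2·-1^0 = +1.
(a,b)_7: α=2, u≡6; β=2, v≡4 (mod 7); (6|7)=-1, (4|7)=+1; sign (−1)^0·-1^2·+1^2 = +1.
(a,b)_3: α=-2, u≡2; β=0, v≡2 (mod 3); (2|3)=-1, (2|3)=-1; sign (−1)^0·-1^0·-1^-2 = +1.
(a,b)_2: α=-2, β=-2; u≡1, v≡5 (mod 8); ε(u)ε(v)=0·0, αω(v)=-2·1, βω(u)=-2·0; sum ≡ 0  ⇒  +1.
(a,b)_11: α=1, u≡6; β=-1, v≡5 (mod 11); (6|11)=-1, (5|11)=+1; sign (−1)^1·-1^-1·+1^1 = +1.
(a,b)_19: α=1, u≡6; β=1, v≡10 (mod 19); (6|19)=+1, (10|19)=-1; sign (−1)^1·+1^1·-1^1 = +1.
(a,b)_13: α=0, u≡1; β=1, v≡1 (mod 13); (1|13)=+1, (1|13)=+1; sign (−1)^0·+1^1·+1^0 = +1.
(a,b)_∞: sgn(209)=+, sgn(2717)=+, so +1.
Ram(a, b) = ∅: the form 209·x² + 2717·y² − z² is isotropic over every ℚ_v, so by Hasse–Minkowski it is isotropic over ℚ.

[]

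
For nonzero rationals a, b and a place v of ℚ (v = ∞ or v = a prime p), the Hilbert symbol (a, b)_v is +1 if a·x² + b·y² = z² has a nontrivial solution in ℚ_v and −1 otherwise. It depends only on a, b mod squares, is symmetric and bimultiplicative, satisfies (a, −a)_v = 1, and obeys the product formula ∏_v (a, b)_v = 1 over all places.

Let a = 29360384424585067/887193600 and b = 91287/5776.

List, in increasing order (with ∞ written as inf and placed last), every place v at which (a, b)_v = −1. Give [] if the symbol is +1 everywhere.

(a, b) ≡ (4002, 23) mod (ℚ^×)²; places V = {2, 3, 5, 7, 19, 23, 29, ∞}.
(a,b)_2: α=-15, β=-4; u≡1, v≡7 (mod 8); ε(u)ε(v)=0·1, αω(v)=-15·0, βω(u)=-4·0; sum ≡ 0  ⇒  +1.
(a,b)_∞: sgn(4002)=+, sgn(23)=+, so +1.
(a,b)_3: α=-1, u≡2; β=4, v≡2 (mod 3); (2|3)=-1, (2|3)=-1; sign (−1)^0·-1^4·-1^-1 = -1.
(a,b)_29: α=5, u≡5; β=0, v≡28 (mod 29); (5|29)=+1, (28|29)=+1; sign (−1)^0·+1^0·+1^5 = +1.
(a,b)_23: α=3, u≡3; β=1, v≡12 (mod 23); (3|23)=+1, (12|23)=+1; sign (−1)^1·+1^1·+1^3 = -1.
(a,b)_5: α=-2, u≡3; β=0, v≡2 (mod 5); (3|5)=-1, (2|5)=-1; sign (−1)^0·-1^0·-1^-2 = +1.
(a,b)_7: α=6, u≡6; β=2, v≡1 (mod 7); (6|7)=-1, (1|7)=+1; sign (−1)^0·-1^2·+1^6 = +1.
(a,b)_19: α=-2, u≡3; β=-2, v≡9 (mod 19); (3|19)=-1, (9|19)=+1; sign (−1)^0·-1^-2·+1^-2 = +1.
|Ram(4002, 23)| = 2, even; anisotropic at {3, 23}.

[3, 23]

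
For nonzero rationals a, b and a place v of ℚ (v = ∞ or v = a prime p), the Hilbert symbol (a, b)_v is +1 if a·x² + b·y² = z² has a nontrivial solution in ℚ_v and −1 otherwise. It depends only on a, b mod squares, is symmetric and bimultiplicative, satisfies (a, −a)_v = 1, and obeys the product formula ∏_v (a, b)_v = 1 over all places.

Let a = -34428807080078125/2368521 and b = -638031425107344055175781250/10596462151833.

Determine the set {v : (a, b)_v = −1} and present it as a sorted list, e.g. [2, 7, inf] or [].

Mod squares: a ≡ -205, b ≡ -202130. Check v ∈ {∞, 2, 3, 5, 11, 13, 17, 19, 29, 41}.
v=11: a=11^2·(≡3), b=11^4·(≡6) mod 11; (3|11)=+1, (6|11)=-1; (−1)^{2·4·5}·(+1)^4·(-1)^2 = +1.
v=17: a=17^0·(≡15), b=17^-1·(≡10) mod 17; (15|17)=+1, (10|17)=-1; (−1)^{0·-1·8}·(+1)^-1·(-1)^0 = +1.
v=3: a=3^-8·(≡2), b=3^-14·(≡1) mod 3; (2|3)=-1, (1|3)=+1; (−1)^{-8·-14·1}·(-1)^-14·(+1)^-8 = +1.
v=5: a=5^11·(≡1), b=5^17·(≡4) mod 5; (1|5)=+1, (4|5)=+1; (−1)^{11·17·2}·(+1)^17·(+1)^11 = +1.
v=19: a=19^-2·(≡1), b=19^-4·(≡7) mod 19; (1|19)=+1, (7|19)=+1; (−1)^{-2·-4·9}·(+1)^-4·(+1)^-2 = +1.
v=∞: -205 < 0 and -202130 < 0  ⇒  (a,b)_∞ = -1.
v=29: a=29^2·(≡18), b=29^3·(≡17) mod 29; (18|29)=-1, (17|29)=-1; (−1)^{2·3·14}·(-1)^3·(-1)^2 = -1.
v=13: a=13^2·(≡4), b=13^4·(≡8) mod 13; (4|13)=+1, (8|13)=-1; (−1)^{2·4·6}·(+1)^4·(-1)^2 = +1.
v=2: v_2(a)=0, v_2(b)=1; units ≡ 3, 7 (mod 8); ε·ε+αω+βω = 1·1+0·0+1·1 ≡ 0  ⇒  (a,b)_2 = +1.
v=41: a=41^1·(≡39), b=41^1·(≡33) mod 41; (39|41)=+1, (33|41)=+1; (−1)^{1·1·20}·(+1)^1·(+1)^1 = +1.
(-205, -202130 / ℚ) ramifies at {29, ∞}: a division algebra.

[29, inf]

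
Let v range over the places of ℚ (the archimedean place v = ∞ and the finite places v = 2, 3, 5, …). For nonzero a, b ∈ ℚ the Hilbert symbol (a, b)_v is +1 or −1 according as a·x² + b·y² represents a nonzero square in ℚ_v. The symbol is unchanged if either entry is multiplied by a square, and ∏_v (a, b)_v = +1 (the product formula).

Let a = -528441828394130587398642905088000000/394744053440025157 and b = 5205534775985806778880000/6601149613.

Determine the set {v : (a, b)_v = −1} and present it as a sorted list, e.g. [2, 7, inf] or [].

(a, b) ≡ (-188071, 554001) mod (ℚ^×)²; places V = {2, 3, 5, 7, 11, 13, 17, 19, 23, 31, 37, ∞}.
(a,b)_11: α=-2, u≡7; β=0, v≡7 (mod 11); (7|11)=-1, (7|11)=-1; sign (−1)^0·-1^0·-1^-2 = +1.
(a,b)_∞: sgn(-188071)=−, sgn(554001)=+, so +1.
(a,b)_31: α=4, u≡26; β=3, v≡30 (mod 31); (26|31)=-1, (30|31)=-1; sign (−1)^0·-1^3·-1^4 = -1.
(a,b)_2: α=18, β=12; u≡1, v≡1 (mod 8); ε(u)ε(v)=0·0, αω(v)=18·0, βω(u)=12·0; sum ≡ 0  ⇒  +1.
(a,b)_13: α=3, u≡6; β=2, v≡6 (mod 13); (6|13)=-1, (6|13)=-1; sign (−1)^0·-1^2·-1^3 = -1.
(a,b)_23: α=1, u≡5; β=1, v≡1 (mod 23); (5|23)=-1, (1|23)=+1; sign (−1)^1·-1^1·+1^1 = +1.
(a,b)_7: α=6, u≡5; β=3, v≡1 (mod 7); (5|7)=-1, (1|7)=+1; sign (−1)^0·-1^3·+1^6 = -1.
(a,b)_5: α=6, u≡4; β=4, v≡1 (mod 5); (4|5)=+1, (1|5)=+1; sign (−1)^0·+1^4·+1^6 = +1.
(a,b)_37: α=-5, u≡20; β=-3, v≡12 (mod 37); (20|37)=-1, (12|37)=+1; sign (−1)^0·-1^-3·+1^-5 = -1.
(a,b)_3: α=14, u≡2; β=11, v≡2 (mod 3); (2|3)=-1, (2|3)=-1; sign (−1)^0·-1^11·-1^14 = -1.
(a,b)_19: α=-6, u≡2; β=-4, v≡10 (mod 19); (2|19)=-1, (10|19)=-1; sign (−1)^0·-1^-4·-1^-6 = +1.
(a,b)_17: α=3, u≡8; β=2, v≡6 (mod 17); (8|17)=+1, (6|17)=-1; sign (−1)^0·+1^2·-1^3 = -1.
(-188071, 554001 / ℚ) ramifies at {3, 7, 13, 17, 31, 37}: a division algebra.

[3, 7, 13, 17, 31, 37]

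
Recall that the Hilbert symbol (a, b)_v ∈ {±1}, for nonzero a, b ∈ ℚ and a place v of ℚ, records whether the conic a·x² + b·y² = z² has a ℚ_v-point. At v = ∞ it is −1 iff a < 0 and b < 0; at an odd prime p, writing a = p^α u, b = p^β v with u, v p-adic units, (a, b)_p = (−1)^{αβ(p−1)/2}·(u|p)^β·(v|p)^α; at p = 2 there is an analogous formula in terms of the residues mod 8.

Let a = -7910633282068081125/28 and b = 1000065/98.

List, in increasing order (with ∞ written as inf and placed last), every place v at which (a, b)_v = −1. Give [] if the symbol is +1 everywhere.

(a, b) ≡ (-7315, 16530) mod (ℚ^×)²; places V = {2, 3, 5, 7, 11, 19, 29, ∞}.
(a,b)_3: α=4, u≡2; β=1, v≡2 (mod 3); (2|3)=-1, (2|3)=-1; sign (−1)^0·-1^1·-1^4 = -1.
(a,b)_∞: sgn(-7315)=−, sgn(16530)=+, so +1.
(a,b)_5: α=3, u≡2; β=1, v≡1 (mod 5); (2|5)=-1, (1|5)=+1; sign (−1)^0·-1^1·+1^3 = -1.
(a,b)_2: α=-2, β=-1; u≡5, v≡1 (mod 8); ε(u)ε(v)=0·0, αω(v)=-2·0, βω(u)=-1·1; sum ≡ 1  ⇒  -1.
(a,b)_7: α=-1, u≡5; β=-2, v≡5 (mod 7); (5|7)=-1, (5|7)=-1; sign (−1)^0·-1^-2·-1^-1 = -1.
(a,b)_29: α=4, u≡28; β=1, v≡3 (mod 29); (28|29)=+1, (3|29)=-1; sign (−1)^0·+1^1·-1^4 = +1.
(a,b)_19: α=3, u≡3; β=1, v≡8 (mod 19); (3|19)=-1, (8|19)=-1; sign (−1)^1·-1^1·-1^3 = -1.
(a,b)_11: α=5, u≡7; β=2, v≡7 (mod 11); (7|11)=-1, (7|11)=-1; sign (−1)^0·-1^2·-1^5 = -1.
Ram(-7315, 16530) = {2, 3, 5, 7, 11, 19}; no ℚ_2-point on the conic.

[2, 3, 5, 7, 11, 19]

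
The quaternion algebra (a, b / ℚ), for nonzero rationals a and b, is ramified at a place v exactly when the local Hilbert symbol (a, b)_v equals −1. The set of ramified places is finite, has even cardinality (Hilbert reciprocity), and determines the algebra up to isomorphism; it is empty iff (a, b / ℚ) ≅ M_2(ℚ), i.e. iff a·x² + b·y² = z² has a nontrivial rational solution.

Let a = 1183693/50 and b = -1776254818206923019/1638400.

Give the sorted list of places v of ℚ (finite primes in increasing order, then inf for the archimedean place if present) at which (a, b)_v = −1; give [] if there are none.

(a, b) ≡ (986, -1739) mod (ℚ^×)²; places V = {2, 3, 5, 7, 17, 29, 37, 47, ∞}.
(a,b)_47: α=0, u≡15; β=1, v≡46 (mod 47); (15|47)=-1, (46|47)=-1; sign (−1)^0·-1^1·-1^0 = -1.
(a,b)_7: α=4, u≡3; β=8, v≡1 (mod 7); (3|7)=-1, (1|7)=+1; sign (−1)^0·-1^8·+1^4 = +1.
(a,b)_3: α=0, u≡2; β=6, v≡1 (mod 3); (2|3)=-1, (1|3)=+1; sign (−1)^0·-1^6·+1^0 = +1.
(a,b)_∞: sgn(986)=+, sgn(-1739)=−, so +1.
(a,b)_29: α=1, u≡20; β=2, v≡20 (mod 29); (20|29)=+1, (20|29)=+1; sign (−1)^0·+1^2·+1^1 = +1.
(a,b)_2: α=-1, β=-16; u≡5, v≡5 (mod 8); ε(u)ε(v)=0·0, αω(v)=-1·1, βω(u)=-16·1; sum ≡ 1  ⇒  -1.
(a,b)_37: α=0, u≡2; β=1, v≡9 (mod 37); (2|37)=-1, (9|37)=+1; sign (−1)^0·-1^1·+1^0 = -1.
(a,b)_5: α=-2, u≡4; β=-2, v≡1 (mod 5); (4|5)=+1, (1|5)=+1; sign (−1)^0·+1^-2·+1^-2 = +1.
(a,b)_17: α=1, u≡3; β=2, v≡7 (mod 17); (3|17)=-1, (7|17)=-1; sign (−1)^0·-1^2·-1^1 = -1.
|Ram(986, -1739)| = 4, even; anisotropic at {2, 17, 37, 47}.

[2, 17, 37, 47]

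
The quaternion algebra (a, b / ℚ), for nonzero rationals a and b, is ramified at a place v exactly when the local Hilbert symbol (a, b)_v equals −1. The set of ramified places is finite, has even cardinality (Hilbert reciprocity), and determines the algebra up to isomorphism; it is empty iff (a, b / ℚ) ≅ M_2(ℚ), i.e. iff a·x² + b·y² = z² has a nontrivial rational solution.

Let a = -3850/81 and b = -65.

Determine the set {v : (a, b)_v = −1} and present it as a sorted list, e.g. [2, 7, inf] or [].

Mod squares: a ≡ -154, b ≡ -65. Check v ∈ {∞, 2, 3, 5, 7, 11, 13}.
v=7: a=7^1·(≡6), b=7^0·(≡5) mod 7; (6|7)=-1, (5|7)=-1; (−1)^{1·0·3}·(-1)^0·(-1)^1 = -1.
v=11: a=11^1·(≡6), b=11^0·(≡1) mod 11; (6|11)=-1, (1|11)=+1; (−1)^{1·0·5}·(-1)^0·(+1)^1 = +1.
v=2: v_2(a)=1, v_2(b)=0; units ≡ 3, 7 (mod 8); ε·ε+αω+βω = 1·1+1·0+0·1 ≡ 1  ⇒  (a,b)_2 = -1.
v=∞: -154 < 0 and -65 < 0  ⇒  (a,b)_∞ = -1.
v=13: a=13^0·(≡8), b=13^1·(≡8) mod 13; (8|13)=-1, (8|13)=-1; (−1)^{0·1·6}·(-1)^1·(-1)^0 = -1.
v=5: a=5^2·(≡1), b=5^1·(≡2) mod 5; (1|5)=+1, (2|5)=-1; (−1)^{2·1·2}·(+1)^1·(-1)^2 = +1.
v=3: a=3^-4·(≡2), b=3^0·(≡1) mod 3; (2|3)=-1, (1|3)=+1; (−1)^{-4·0·1}·(-1)^0·(+1)^-4 = +1.
Ram(-154, -65) = {2, 7, 13, ∞}; no ℚ_2-point on the conic.

[2, 7, 13, inf]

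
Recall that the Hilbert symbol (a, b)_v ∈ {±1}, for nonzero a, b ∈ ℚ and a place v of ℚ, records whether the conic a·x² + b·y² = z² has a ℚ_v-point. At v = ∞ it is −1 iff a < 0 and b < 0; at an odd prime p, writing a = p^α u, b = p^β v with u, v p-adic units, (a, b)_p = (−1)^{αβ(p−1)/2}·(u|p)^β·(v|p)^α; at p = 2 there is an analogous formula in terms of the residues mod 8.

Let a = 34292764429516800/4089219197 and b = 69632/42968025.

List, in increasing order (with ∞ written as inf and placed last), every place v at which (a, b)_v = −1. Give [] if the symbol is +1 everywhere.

(a, b) ≡ (24420871, 17) mod (ℚ^×)²; places V = {2, 3, 5, 7, 17, 19, 23, 29, 41, 47, ∞}.
(a,b)_2: α=20, β=12; u≡7, v≡1 (mod 8); ε(u)ε(v)=1·0, αω(v)=20·0, βω(u)=12·0; sum ≡ 0  ⇒  +1.
(a,b)_19: α=-3, u≡1; β=-2, v≡6 (mod 19); (1|19)=+1, (6|19)=+1; sign (−1)^0·+1^-2·+1^-3 = +1.
(a,b)_3: α=4, u≡1; β=-2, v≡2 (mod 3); (1|3)=+1, (2|3)=-1; sign (−1)^0·+1^-2·-1^4 = +1.
(a,b)_47: α=1, u≡34; β=0, v≡32 (mod 47); (34|47)=+1, (32|47)=+1; sign (−1)^0·+1^0·+1^1 = +1.
(a,b)_29: α=1, u≡3; β=0, v≡3 (mod 29); (3|29)=-1, (3|29)=-1; sign (−1)^0·-1^0·-1^1 = -1.
(a,b)_17: α=2, u≡5; β=1, v≡9 (mod 17); (5|17)=-1, (9|17)=+1; sign (−1)^0·-1^1·+1^2 = -1.
(a,b)_7: α=-2, u≡3; β=0, v≡5 (mod 7); (3|7)=-1, (5|7)=-1; sign (−1)^0·-1^0·-1^-2 = +1.
(a,b)_∞: sgn(24420871)=+, sgn(17)=+, so +1.
(a,b)_41: α=1, u≡27; β=0, v≡35 (mod 41); (27|41)=-1, (35|41)=-1; sign (−1)^0·-1^0·-1^1 = -1.
(a,b)_23: α=-3, u≡5; β=-2, v≡22 (mod 23); (5|23)=-1, (22|23)=-1; sign (−1)^0·-1^-2·-1^-3 = -1.
(a,b)_5: α=2, u≡1; β=-2, v≡2 (mod 5); (1|5)=+1, (2|5)=-1; sign (−1)^0·+1^-2·-1^2 = +1.
|Ram(24420871, 17)| = 4, even; anisotropic at {17, 23, 29, 41}.

[17, 23, 29, 41]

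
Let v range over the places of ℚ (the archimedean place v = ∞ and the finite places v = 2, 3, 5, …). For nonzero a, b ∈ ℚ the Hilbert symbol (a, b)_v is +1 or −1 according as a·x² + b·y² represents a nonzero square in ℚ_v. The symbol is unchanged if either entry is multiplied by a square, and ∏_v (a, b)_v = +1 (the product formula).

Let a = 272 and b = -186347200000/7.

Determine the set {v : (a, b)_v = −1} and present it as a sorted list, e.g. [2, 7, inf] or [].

[5, 7, 17, 31]

Mod squares: a ≡ 17, b ≡ -28210. Check v ∈ {∞, 2, 5, 7, 13, 17, 31}.
v=2: v_2(a)=4, v_2(b)=9; units ≡ 1, 7 (mod 8); ε·ε+αω+βω = 0·1+4·0+9·0 ≡ 0  ⇒  (a,b)_2 = +1.
v=13: a=13^0·(≡12), b=13^1·(≡4) mod 13; (12|13)=+1, (4|13)=+1; (−1)^{0·1·6}·(+1)^1·(+1)^0 = +1.
v=7: a=7^0·(≡6), b=7^-1·(≡4) mod 7; (6|7)=-1, (4|7)=+1; (−1)^{0·-1·3}·(-1)^-1·(+1)^0 = -1.
v=∞: 17 > 0 and -28210 < 0  ⇒  (a,b)_∞ = +1.
v=17: a=17^1·(≡16), b=17^2·(≡3) mod 17; (16|17)=+1, (3|17)=-1; (−1)^{1·2·8}·(+1)^2·(-1)^1 = -1.
v=5: a=5^0·(≡2), b=5^5·(≡3) mod 5; (2|5)=-1, (3|5)=-1; (−1)^{0·5·2}·(-1)^5·(-1)^0 = -1.
v=31: a=31^0·(≡24), b=31^1·(≡7) mod 31; (24|31)=-1, (7|31)=+1; (−1)^{0·1·15}·(-1)^1·(+1)^0 = -1.
|Ram(17, -28210)| = 4, even; anisotropic at {5, 7, 17, 31}.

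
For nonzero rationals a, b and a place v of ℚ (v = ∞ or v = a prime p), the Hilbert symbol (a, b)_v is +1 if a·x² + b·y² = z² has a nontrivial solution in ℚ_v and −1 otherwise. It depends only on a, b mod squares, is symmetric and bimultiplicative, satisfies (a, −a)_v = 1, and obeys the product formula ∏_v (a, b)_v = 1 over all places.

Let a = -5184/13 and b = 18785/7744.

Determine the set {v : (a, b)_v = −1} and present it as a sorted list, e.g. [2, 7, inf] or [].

[5, 13]

Mod squares: a ≡ -13, b ≡ 65. Check v ∈ {∞, 2, 3, 5, 11, 13, 17}.
v=3: a=3^4·(≡2), b=3^0·(≡2) mod 3; (2|3)=-1, (2|3)=-1; (−1)^{4·0·1}·(-1)^0·(-1)^4 = +1.
v=∞: -13 < 0 and 65 > 0  ⇒  (a,b)_∞ = +1.
v=13: a=13^-1·(≡3), b=13^1·(≡6) mod 13; (3|13)=+1, (6|13)=-1; (−1)^{-1·1·6}·(+1)^1·(-1)^-1 = -1.
v=5: a=5^0·(≡2), b=5^1·(≡3) mod 5; (2|5)=-1, (3|5)=-1; (−1)^{0·1·2}·(-1)^1·(-1)^0 = -1.
v=11: a=11^0·(≡4), b=11^-2·(≡7) mod 11; (4|11)=+1, (7|11)=-1; (−1)^{0·-2·5}·(+1)^-2·(-1)^0 = +1.
v=17: a=17^0·(≡4), b=17^2·(≡11) mod 17; (4|17)=+1, (11|17)=-1; (−1)^{0·2·8}·(+1)^2·(-1)^0 = +1.
v=2: v_2(a)=6, v_2(b)=-6; units ≡ 3, 1 (mod 8); ε·ε+αω+βω = 1·0+6·0+-6·1 ≡ 0  ⇒  (a,b)_2 = +1.
Ram(-13, 65) = {5, 13}; no ℚ_5-point on the conic.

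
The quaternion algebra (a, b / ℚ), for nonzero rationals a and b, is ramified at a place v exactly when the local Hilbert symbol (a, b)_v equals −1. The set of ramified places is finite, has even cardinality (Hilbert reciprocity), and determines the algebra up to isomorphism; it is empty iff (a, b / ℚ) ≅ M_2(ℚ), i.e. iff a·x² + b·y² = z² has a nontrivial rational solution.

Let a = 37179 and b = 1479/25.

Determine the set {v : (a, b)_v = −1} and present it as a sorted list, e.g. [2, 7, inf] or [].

Mod squares: a ≡ 51, b ≡ 1479. Check v ∈ {∞, 2, 3, 5, 17, 29}.
v=2: v_2(a)=0, v_2(b)=0; units ≡ 3, 7 (mod 8); ε·ε+αω+βω = 1·1+0·0+0·1 ≡ 1  ⇒  (a,b)_2 = -1.
v=17: a=17^1·(≡11), b=17^1·(≡13) mod 17; (11|17)=-1, (13|17)=+1; (−1)^{1·1·8}·(-1)^1·(+1)^1 = -1.
v=29: a=29^0·(≡1), b=29^1·(≡9) mod 29; (1|29)=+1, (9|29)=+1; (−1)^{0·1·14}·(+1)^1·(+1)^0 = +1.
v=5: a=5^0·(≡4), b=5^-2·(≡4) mod 5; (4|5)=+1, (4|5)=+1; (−1)^{0·-2·2}·(+1)^-2·(+1)^0 = +1.
v=3: a=3^7·(≡2), b=3^1·(≡1) mod 3; (2|3)=-1, (1|3)=+1; (−1)^{7·1·1}·(-1)^1·(+1)^7 = +1.
v=∞: 51 > 0 and 1479 > 0  ⇒  (a,b)_∞ = +1.
|Ram(51, 1479)| = 2, even; anisotropic at {2, 17}.

[2, 17]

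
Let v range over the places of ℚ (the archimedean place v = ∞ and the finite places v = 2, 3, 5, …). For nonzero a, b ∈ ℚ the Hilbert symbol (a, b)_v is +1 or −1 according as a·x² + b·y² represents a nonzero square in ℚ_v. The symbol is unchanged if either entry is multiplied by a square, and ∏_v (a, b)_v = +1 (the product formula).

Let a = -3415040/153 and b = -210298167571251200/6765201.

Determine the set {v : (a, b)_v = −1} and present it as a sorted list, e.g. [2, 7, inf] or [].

[5, 17, 23, inf]

Mod squares: a ≡ -56695, b ≡ -23. Check v ∈ {∞, 2, 3, 5, 7, 17, 23, 29}.
v=2: v_2(a)=10, v_2(b)=24; units ≡ 1, 1 (mod 8); ε·ε+αω+βω = 0·0+10·0+24·0 ≡ 0  ⇒  (a,b)_2 = +1.
v=5: a=5^1·(≡4), b=5^2·(≡2) mod 5; (4|5)=+1, (2|5)=-1; (−1)^{1·2·2}·(+1)^2·(-1)^1 = -1.
v=3: a=3^-2·(≡2), b=3^-4·(≡1) mod 3; (2|3)=-1, (1|3)=+1; (−1)^{-2·-4·1}·(-1)^-4·(+1)^-2 = +1.
v=∞: -56695 < 0 and -23 < 0  ⇒  (a,b)_∞ = -1.
v=17: a=17^-1·(≡10), b=17^-4·(≡7) mod 17; (10|17)=-1, (7|17)=-1; (−1)^{-1·-4·8}·(-1)^-4·(-1)^-1 = -1.
v=7: a=7^0·(≡6), b=7^2·(≡5) mod 7; (6|7)=-1, (5|7)=-1; (−1)^{0·2·3}·(-1)^2·(-1)^0 = +1.
v=29: a=29^1·(≡12), b=29^2·(≡6) mod 29; (12|29)=-1, (6|29)=+1; (−1)^{1·2·14}·(-1)^2·(+1)^1 = +1.
v=23: a=23^1·(≡22), b=23^3·(≡14) mod 23; (22|23)=-1, (14|23)=-1; (−1)^{1·3·11}·(-1)^3·(-1)^1 = -1.
(-56695, -23 / ℚ) ramifies at {5, 17, 23, ∞}: a division algebra.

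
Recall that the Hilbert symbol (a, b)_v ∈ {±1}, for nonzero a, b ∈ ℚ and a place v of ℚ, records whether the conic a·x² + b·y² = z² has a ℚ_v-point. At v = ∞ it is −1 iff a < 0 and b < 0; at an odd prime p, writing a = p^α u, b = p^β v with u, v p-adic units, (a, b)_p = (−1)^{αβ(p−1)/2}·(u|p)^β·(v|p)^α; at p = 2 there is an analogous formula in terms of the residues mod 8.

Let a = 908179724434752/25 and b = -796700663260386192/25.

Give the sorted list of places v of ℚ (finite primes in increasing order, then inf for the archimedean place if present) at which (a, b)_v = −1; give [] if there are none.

[29, 37]

(a, b) ≡ (5957, -172753) mod (ℚ^×)²; places V = {2, 3, 5, 7, 11, 17, 23, 29, 37, ∞}.
(a,b)_29: α=2, u≡11; β=3, v≡8 (mod 29); (11|29)=-1, (8|29)=-1; sign (−1)^0·-1^3·-1^2 = -1.
(a,b)_17: α=2, u≡3; β=2, v≡16 (mod 17); (3|17)=-1, (16|17)=+1; sign (−1)^0·-1^2·+1^2 = +1.
(a,b)_37: α=1, u≡13; β=1, v≡1 (mod 37); (13|37)=-1, (1|37)=+1; sign (−1)^0·-1^1·+1^1 = -1.
(a,b)_7: α=1, u≡2; β=1, v≡6 (mod 7); (2|7)=+1, (6|7)=-1; sign (−1)^1·+1^1·-1^1 = +1.
(a,b)_∞: sgn(5957)=+, sgn(-172753)=−, so +1.
(a,b)_11: α=2, u≡2; β=4, v≡2 (mod 11); (2|11)=-1, (2|11)=-1; sign (−1)^0·-1^4·-1^2 = +1.
(a,b)_2: α=6, β=4; u≡5, v≡7 (mod 8); ε(u)ε(v)=0·1, αω(v)=6·0, βω(u)=4·1; sum ≡ 0  ⇒  +1.
(a,b)_5: α=-2, u≡2; β=-2, v≡3 (mod 5); (2|5)=-1, (3|5)=-1; sign (−1)^0·-1^-2·-1^-2 = +1.
(a,b)_3: α=4, u≡2; β=4, v≡2 (mod 3); (2|3)=-1, (2|3)=-1; sign (−1)^0·-1^4·-1^4 = +1.
(a,b)_23: α=1, u≡8; β=1, v≡20 (mod 23); (8|23)=+1, (20|23)=-1; sign (−1)^1·+1^1·-1^1 = +1.
Ram(5957, -172753) = {29, 37}; no ℚ_29-point on the conic.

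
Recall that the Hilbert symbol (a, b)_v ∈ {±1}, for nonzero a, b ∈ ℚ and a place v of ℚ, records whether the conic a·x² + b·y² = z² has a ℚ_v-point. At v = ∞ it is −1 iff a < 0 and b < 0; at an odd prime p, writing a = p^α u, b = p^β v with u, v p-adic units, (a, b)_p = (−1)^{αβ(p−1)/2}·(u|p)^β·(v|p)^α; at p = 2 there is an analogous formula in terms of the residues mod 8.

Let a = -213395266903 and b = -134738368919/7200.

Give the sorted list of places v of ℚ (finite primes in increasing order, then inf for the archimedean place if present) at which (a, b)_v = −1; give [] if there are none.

[7, inf]

(a, b) ≡ (-247, -238) mod (ℚ^×)²; places V = {2, 3, 5, 7, 11, 13, 17, 19, 23, ∞}.
(a,b)_5: α=0, u≡2; β=-2, v≡2 (mod 5); (2|5)=-1, (2|5)=-1; sign (−1)^0·-1^-2·-1^0 = +1.
(a,b)_2: α=0, β=-5; u≡1, v≡1 (mod 8); ε(u)ε(v)=0·0, αω(v)=0·0, βω(u)=-5·0; sum ≡ 0  ⇒  +1.
(a,b)_13: α=3, u≡7; β=0, v≡12 (mod 13); (7|13)=-1, (12|13)=+1; sign (−1)^0·-1^0·+1^3 = +1.
(a,b)_11: α=0, u≡6; β=2, v≡4 (mod 11); (6|11)=-1, (4|11)=+1; sign (−1)^0·-1^2·+1^0 = +1.
(a,b)_3: α=0, u≡2; β=-2, v≡2 (mod 3); (2|3)=-1, (2|3)=-1; sign (−1)^0·-1^-2·-1^0 = +1.
(a,b)_7: α=2, u≡5; β=3, v≡4 (mod 7); (5|7)=-1, (4|7)=+1; sign (−1)^0·-1^3·+1^2 = -1.
(a,b)_19: α=3, u≡4; β=2, v≡4 (mod 19); (4|19)=+1, (4|19)=+1; sign (−1)^0·+1^2·+1^3 = +1.
(a,b)_∞: sgn(-247)=−, sgn(-238)=−, so -1.
(a,b)_17: α=2, u≡13; β=1, v≡6 (mod 17); (13|17)=+1, (6|17)=-1; sign (−1)^0·+1^1·-1^2 = +1.
(a,b)_23: α=0, u≡6; β=2, v≡21 (mod 23); (6|23)=+1, (21|23)=-1; sign (−1)^0·+1^2·-1^0 = +1.
|Ram(-247, -238)| = 2, even; anisotropic at {7, ∞}.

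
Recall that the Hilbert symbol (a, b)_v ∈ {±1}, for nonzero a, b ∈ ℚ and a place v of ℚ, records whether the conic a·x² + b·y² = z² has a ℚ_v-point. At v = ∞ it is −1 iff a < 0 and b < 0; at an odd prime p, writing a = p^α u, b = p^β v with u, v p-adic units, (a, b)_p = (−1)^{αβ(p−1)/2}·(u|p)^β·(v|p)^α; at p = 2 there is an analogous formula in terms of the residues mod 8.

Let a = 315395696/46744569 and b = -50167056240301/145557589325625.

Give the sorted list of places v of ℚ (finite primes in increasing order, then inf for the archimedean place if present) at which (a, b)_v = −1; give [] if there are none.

Mod squares: a ≡ 119, b ≡ -1309. Check v ∈ {∞, 2, 3, 5, 7, 11, 13, 17, 29, 37, 43, 53}.
v=∞: 119 > 0 and -1309 < 0  ⇒  (a,b)_∞ = +1.
v=3: a=3^-2·(≡2), b=3^-4·(≡2) mod 3; (2|3)=-1, (2|3)=-1; (−1)^{-2·-4·1}·(-1)^-4·(-1)^-2 = +1.
v=7: a=7^1·(≡5), b=7^1·(≡1) mod 7; (5|7)=-1, (1|7)=+1; (−1)^{1·1·3}·(-1)^1·(+1)^1 = +1.
v=43: a=43^-2·(≡34), b=43^-4·(≡41) mod 43; (34|43)=-1, (41|43)=+1; (−1)^{-2·-4·21}·(-1)^-4·(+1)^-2 = +1.
v=53: a=53^-2·(≡43), b=53^0·(≡44) mod 53; (43|53)=+1, (44|53)=+1; (−1)^{-2·0·26}·(+1)^0·(+1)^-2 = +1.
v=11: a=11^2·(≡9), b=11^3·(≡6) mod 11; (9|11)=+1, (6|11)=-1; (−1)^{2·3·5}·(+1)^3·(-1)^2 = +1.
v=2: v_2(a)=4, v_2(b)=0; units ≡ 7, 3 (mod 8); ε·ε+αω+βω = 1·1+4·1+0·0 ≡ 1  ⇒  (a,b)_2 = -1.
v=5: a=5^0·(≡4), b=5^-4·(≡4) mod 5; (4|5)=+1, (4|5)=+1; (−1)^{0·-4·2}·(+1)^-4·(+1)^0 = +1.
v=29: a=29^0·(≡14), b=29^-2·(≡9) mod 29; (14|29)=-1, (9|29)=+1; (−1)^{0·-2·14}·(-1)^-2·(+1)^0 = +1.
v=37: a=37^2·(≡20), b=37^4·(≡8) mod 37; (20|37)=-1, (8|37)=-1; (−1)^{2·4·18}·(-1)^4·(-1)^2 = +1.
v=13: a=13^0·(≡5), b=13^2·(≡1) mod 13; (5|13)=-1, (1|13)=+1; (−1)^{0·2·6}·(-1)^2·(+1)^0 = +1.
v=17: a=17^1·(≡3), b=17^1·(≡8) mod 17; (3|17)=-1, (8|17)=+1; (−1)^{1·1·8}·(-1)^1·(+1)^1 = -1.
Ram(119, -1309) = {2, 17}; no ℚ_2-point on the conic.

[2, 17]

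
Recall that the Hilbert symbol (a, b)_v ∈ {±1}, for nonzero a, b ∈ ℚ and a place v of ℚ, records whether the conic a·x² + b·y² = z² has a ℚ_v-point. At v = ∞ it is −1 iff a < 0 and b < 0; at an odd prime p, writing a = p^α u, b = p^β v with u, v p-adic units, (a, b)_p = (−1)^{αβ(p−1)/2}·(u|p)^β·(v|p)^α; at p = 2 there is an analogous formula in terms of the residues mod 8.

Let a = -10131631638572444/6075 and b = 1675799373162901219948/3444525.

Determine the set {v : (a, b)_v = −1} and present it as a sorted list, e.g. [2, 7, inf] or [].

[2, 3, 7, 17]

(a, b) ≡ (-7917, 320943) mod (ℚ^×)²; places V = {2, 3, 5, 7, 11, 13, 17, 29, 31, ∞}.
(a,b)_2: α=2, β=2; u≡3, v≡7 (mod 8); ε(u)ε(v)=1·1, αω(v)=2·0, βω(u)=2·1; sum ≡ 1  ⇒  -1.
(a,b)_5: α=-2, u≡2; β=-2, v≡3 (mod 5); (2|5)=-1, (3|5)=-1; sign (−1)^0·-1^-2·-1^-2 = +1.
(a,b)_31: α=2, u≡5; β=3, v≡30 (mod 31); (5|31)=+1, (30|31)=-1; sign (−1)^0·+1^3·-1^2 = +1.
(a,b)_29: α=1, u≡8; β=1, v≡17 (mod 29); (8|29)=-1, (17|29)=-1; sign (−1)^0·-1^1·-1^1 = +1.
(a,b)_3: α=-5, u≡1; β=-9, v≡1 (mod 3); (1|3)=+1, (1|3)=+1; sign (−1)^1·+1^-9·+1^-5 = -1.
(a,b)_13: α=5, u≡5; β=8, v≡1 (mod 13); (5|13)=-1, (1|13)=+1; sign (−1)^0·-1^8·+1^5 = +1.
(a,b)_∞: sgn(-7917)=−, sgn(320943)=+, so +1.
(a,b)_17: α=2, u≡3; β=3, v≡13 (mod 17); (3|17)=-1, (13|17)=+1; sign (−1)^0·-1^3·+1^2 = -1.
(a,b)_11: α=2, u≡3; β=2, v≡10 (mod 11); (3|11)=+1, (10|11)=-1; sign (−1)^0·+1^2·-1^2 = +1.
(a,b)_7: α=1, u≡3; β=-1, v≡5 (mod 7); (3|7)=-1, (5|7)=-1; sign (−1)^1·-1^-1·-1^1 = -1.
|Ram(-7917, 320943)| = 4, even; anisotropic at {2, 3, 7, 17}.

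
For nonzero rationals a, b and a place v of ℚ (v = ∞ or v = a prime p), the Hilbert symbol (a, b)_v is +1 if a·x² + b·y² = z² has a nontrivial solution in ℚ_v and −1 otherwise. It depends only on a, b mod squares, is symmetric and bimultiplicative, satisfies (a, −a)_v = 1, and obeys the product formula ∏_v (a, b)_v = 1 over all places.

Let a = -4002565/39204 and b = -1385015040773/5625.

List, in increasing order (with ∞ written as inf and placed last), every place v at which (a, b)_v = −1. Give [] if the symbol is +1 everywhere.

[2, 5, 13, 17, 23, 29, 41, inf]

Mod squares: a ≡ -85, b ≡ -15286973. Check v ∈ {∞, 2, 3, 5, 7, 11, 13, 17, 23, 29, 31, 41, 43}.
v=7: a=7^2·(≡3), b=7^2·(≡3) mod 7; (3|7)=-1, (3|7)=-1; (−1)^{2·2·3}·(-1)^2·(-1)^2 = +1.
v=2: v_2(a)=-2, v_2(b)=0; units ≡ 3, 3 (mod 8); ε·ε+αω+βω = 1·1+-2·1+0·1 ≡ 1  ⇒  (a,b)_2 = -1.
v=43: a=43^0·(≡14), b=43^3·(≡1) mod 43; (14|43)=+1, (1|43)=+1; (−1)^{0·3·21}·(+1)^3·(+1)^0 = +1.
v=31: a=31^2·(≡1), b=31^0·(≡22) mod 31; (1|31)=+1, (22|31)=-1; (−1)^{2·0·15}·(+1)^0·(-1)^2 = +1.
v=29: a=29^0·(≡18), b=29^1·(≡20) mod 29; (18|29)=-1, (20|29)=+1; (−1)^{0·1·14}·(-1)^1·(+1)^0 = -1.
v=3: a=3^-4·(≡2), b=3^-2·(≡1) mod 3; (2|3)=-1, (1|3)=+1; (−1)^{-4·-2·1}·(-1)^-2·(+1)^-4 = +1.
v=17: a=17^1·(≡11), b=17^0·(≡14) mod 17; (11|17)=-1, (14|17)=-1; (−1)^{1·0·8}·(-1)^0·(-1)^1 = -1.
v=23: a=23^0·(≡20), b=23^1·(≡8) mod 23; (20|23)=-1, (8|23)=+1; (−1)^{0·1·11}·(-1)^1·(+1)^0 = -1.
v=∞: -85 < 0 and -15286973 < 0  ⇒  (a,b)_∞ = -1.
v=13: a=13^0·(≡2), b=13^1·(≡6) mod 13; (2|13)=-1, (6|13)=-1; (−1)^{0·1·6}·(-1)^1·(-1)^0 = -1.
v=11: a=11^-2·(≡1), b=11^0·(≡8) mod 11; (1|11)=+1, (8|11)=-1; (−1)^{-2·0·5}·(+1)^0·(-1)^-2 = +1.
v=41: a=41^0·(≡28), b=41^1·(≡4) mod 41; (28|41)=-1, (4|41)=+1; (−1)^{0·1·20}·(-1)^1·(+1)^0 = -1.
v=5: a=5^1·(≡3), b=5^-4·(≡3) mod 5; (3|5)=-1, (3|5)=-1; (−1)^{1·-4·2}·(-1)^-4·(-1)^1 = -1.
(-85, -15286973 / ℚ) ramifies at {2, 5, 13, 17, 23, 29, 41, ∞}: a division algebra.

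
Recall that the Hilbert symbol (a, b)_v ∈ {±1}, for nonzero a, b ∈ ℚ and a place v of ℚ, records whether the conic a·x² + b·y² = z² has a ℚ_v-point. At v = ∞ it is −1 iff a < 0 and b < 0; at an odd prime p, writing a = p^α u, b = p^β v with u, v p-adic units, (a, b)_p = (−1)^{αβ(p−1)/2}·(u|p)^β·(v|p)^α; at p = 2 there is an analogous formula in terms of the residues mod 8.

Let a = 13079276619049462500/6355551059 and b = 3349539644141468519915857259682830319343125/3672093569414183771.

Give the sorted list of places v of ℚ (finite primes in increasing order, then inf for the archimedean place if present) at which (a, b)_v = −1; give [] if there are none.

[2, 3, 29, 37]

(a, b) ≡ (4072035, 1113959) mod (ℚ^×)²; places V = {2, 3, 5, 7, 11, 13, 17, 19, 23, 29, 37, 43, ∞}.
(a,b)_5: α=5, u≡2; β=4, v≡4 (mod 5); (2|5)=-1, (4|5)=+1; sign (−1)^0·-1^4·+1^5 = +1.
(a,b)_23: α=1, u≡14; β=3, v≡8 (mod 23); (14|23)=-1, (8|23)=+1; sign (−1)^1·-1^3·+1^1 = +1.
(a,b)_2: α=2, β=0; u≡3, v≡7 (mod 8); ε(u)ε(v)=1·1, αω(v)=2·0, βω(u)=0·1; sum ≡ 1  ⇒  -1.
(a,b)_17: α=2, u≡8; β=5, v≡2 (mod 17); (8|17)=+1, (2|17)=+1; sign (−1)^0·+1^5·+1^2 = +1.
(a,b)_13: α=-2, u≡2; β=-4, v≡2 (mod 13); (2|13)=-1, (2|13)=-1; sign (−1)^0·-1^-4·-1^-2 = +1.
(a,b)_3: α=7, u≡1; β=22, v≡2 (mod 3); (1|3)=+1, (2|3)=-1; sign (−1)^0·+1^22·-1^7 = -1.
(a,b)_19: α=0, u≡8; β=2, v≡2 (mod 19); (8|19)=-1, (2|19)=-1; sign (−1)^0·-1^2·-1^0 = +1.
(a,b)_11: α=-1, u≡2; β=-1, v≡3 (mod 11); (2|11)=-1, (3|11)=+1; sign (−1)^1·-1^-1·+1^-1 = +1.
(a,b)_7: α=2, u≡1; β=3, v≡3 (mod 7); (1|7)=+1, (3|7)=-1; sign (−1)^0·+1^3·-1^2 = +1.
(a,b)_37: α=3, u≡2; β=7, v≡30 (mod 37); (2|37)=-1, (30|37)=+1; sign (−1)^0·-1^7·+1^3 = -1.
(a,b)_∞: sgn(4072035)=+, sgn(1113959)=+, so +1.
(a,b)_29: α=1, u≡21; β=2, v≡14 (mod 29); (21|29)=-1, (14|29)=-1; sign (−1)^0·-1^2·-1^1 = -1.
(a,b)_43: α=-4, u≡40; β=-8, v≡36 (mod 43); (40|43)=+1, (36|43)=+1; sign (−1)^0·+1^-8·+1^-4 = +1.
(4072035, 1113959 / ℚ) ramifies at {2, 3, 29, 37}: a division algebra.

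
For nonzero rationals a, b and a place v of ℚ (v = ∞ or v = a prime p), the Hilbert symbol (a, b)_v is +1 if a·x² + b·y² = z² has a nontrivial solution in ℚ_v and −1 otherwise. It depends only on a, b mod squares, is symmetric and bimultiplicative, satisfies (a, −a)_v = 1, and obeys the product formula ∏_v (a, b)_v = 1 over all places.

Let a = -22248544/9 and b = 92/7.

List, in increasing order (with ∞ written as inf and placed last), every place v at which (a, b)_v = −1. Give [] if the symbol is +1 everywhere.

Mod squares: a ≡ -1390534, b ≡ 161. Check v ∈ {∞, 2, 3, 7, 19, 23, 37, 43}.
v=19: a=19^1·(≡12), b=19^0·(≡5) mod 19; (12|19)=-1, (5|19)=+1; (−1)^{1·0·9}·(-1)^0·(+1)^1 = +1.
v=7: a=7^0·(≡2), b=7^-1·(≡1) mod 7; (2|7)=+1, (1|7)=+1; (−1)^{0·-1·3}·(+1)^-1·(+1)^0 = +1.
v=3: a=3^-2·(≡2), b=3^0·(≡2) mod 3; (2|3)=-1, (2|3)=-1; (−1)^{-2·0·1}·(-1)^0·(-1)^-2 = +1.
v=∞: -1390534 < 0 and 161 > 0  ⇒  (a,b)_∞ = +1.
v=43: a=43^1·(≡6), b=43^0·(≡7) mod 43; (6|43)=+1, (7|43)=-1; (−1)^{1·0·21}·(+1)^0·(-1)^1 = -1.
v=37: a=37^1·(≡26), b=37^0·(≡29) mod 37; (26|37)=+1, (29|37)=-1; (−1)^{1·0·18}·(+1)^0·(-1)^1 = -1.
v=23: a=23^1·(≡16), b=23^1·(≡17) mod 23; (16|23)=+1, (17|23)=-1; (−1)^{1·1·11}·(+1)^1·(-1)^1 = +1.
v=2: v_2(a)=5, v_2(b)=2; units ≡ 5, 1 (mod 8); ε·ε+αω+βω = 0·0+5·0+2·1 ≡ 0  ⇒  (a,b)_2 = +1.
Ram(-1390534, 161) = {37, 43}; no ℚ_37-point on the conic.

[37, 43]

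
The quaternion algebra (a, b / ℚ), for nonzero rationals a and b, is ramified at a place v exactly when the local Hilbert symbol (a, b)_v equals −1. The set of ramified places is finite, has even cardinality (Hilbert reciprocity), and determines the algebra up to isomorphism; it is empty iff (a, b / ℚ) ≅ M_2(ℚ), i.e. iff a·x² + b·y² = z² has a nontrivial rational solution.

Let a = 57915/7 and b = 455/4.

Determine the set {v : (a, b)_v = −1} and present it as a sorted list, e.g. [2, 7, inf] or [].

(a, b) ≡ (5005, 455) mod (ℚ^×)²; places V = {2, 3, 5, 7, 11, 13, ∞}.
(a,b)_3: α=4, u≡1; β=0, v≡2 (mod 3); (1|3)=+1, (2|3)=-1; sign (−1)^0·+1^0·-1^4 = +1.
(a,b)_13: α=1, u≡5; β=1, v≡12 (mod 13); (5|13)=-1, (12|13)=+1; sign (−1)^0·-1^1·+1^1 = -1.
(a,b)_∞: sgn(5005)=+, sgn(455)=+, so +1.
(a,b)_5: α=1, u≡4; β=1, v≡4 (mod 5); (4|5)=+1, (4|5)=+1; sign (−1)^0·+1^1·+1^1 = +1.
(a,b)_11: α=1, u≡1; β=0, v≡1 (mod 11); (1|11)=+1, (1|11)=+1; sign (−1)^0·+1^0·+1^1 = +1.
(a,b)_7: α=-1, u≡4; β=1, v≡4 (mod 7); (4|7)=+1, (4|7)=+1; sign (−1)^1·+1^1·+1^-1 = -1.
(a,b)_2: α=0, β=-2; u≡5, v≡7 (mod 8); ε(u)ε(v)=0·1, αω(v)=0·0, βω(u)=-2·1; sum ≡ 0  ⇒  +1.
(5005, 455 / ℚ) ramifies at {7, 13}: a division algebra.

[7, 13]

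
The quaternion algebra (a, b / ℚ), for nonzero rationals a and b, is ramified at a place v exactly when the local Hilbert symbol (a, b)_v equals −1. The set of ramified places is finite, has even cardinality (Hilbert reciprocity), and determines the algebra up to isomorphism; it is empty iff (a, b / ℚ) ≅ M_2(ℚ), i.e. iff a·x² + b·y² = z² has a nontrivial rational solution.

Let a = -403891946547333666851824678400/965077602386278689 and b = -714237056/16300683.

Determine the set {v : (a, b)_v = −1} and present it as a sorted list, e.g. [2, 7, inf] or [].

(a, b) ≡ (-587366, -92742) mod (ℚ^×)²; places V = {2, 3, 5, 7, 11, 13, 19, 29, 31, 37, 41, 43, ∞}.
(a,b)_37: α=-2, u≡30; β=-2, v≡17 (mod 37); (30|37)=+1, (17|37)=-1; sign (−1)^0·+1^-2·-1^-2 = +1.
(a,b)_7: α=-2, u≡1; β=-2, v≡1 (mod 7); (1|7)=+1, (1|7)=+1; sign (−1)^0·+1^-2·+1^-2 = +1.
(a,b)_19: α=7, u≡14; β=2, v≡17 (mod 19); (14|19)=-1, (17|19)=+1; sign (−1)^0·-1^2·+1^7 = +1.
(a,b)_2: α=9, β=7; u≡5, v≡5 (mod 8); ε(u)ε(v)=0·0, αω(v)=9·1, βω(u)=7·1; sum ≡ 0  ⇒  +1.
(a,b)_3: α=-12, u≡1; β=-5, v≡1 (mod 3); (1|3)=+1, (1|3)=+1; sign (−1)^0·+1^-5·+1^-12 = +1.
(a,b)_31: α=2, u≡29; β=0, v≡2 (mod 31); (29|31)=-1, (2|31)=+1; sign (−1)^0·-1^0·+1^2 = +1.
(a,b)_41: α=5, u≡11; β=1, v≡6 (mod 41); (11|41)=-1, (6|41)=-1; sign (−1)^0·-1^1·-1^5 = +1.
(a,b)_29: α=3, u≡11; β=1, v≡19 (mod 29); (11|29)=-1, (19|29)=-1; sign (−1)^0·-1^1·-1^3 = +1.
(a,b)_13: α=1, u≡7; β=1, v≡9 (mod 13); (7|13)=-1, (9|13)=+1; sign (−1)^0·-1^1·+1^1 = -1.
(a,b)_5: α=2, u≡1; β=0, v≡3 (mod 5); (1|5)=+1, (3|5)=-1; sign (−1)^0·+1^0·-1^2 = +1.
(a,b)_∞: sgn(-587366)=−, sgn(-92742)=−, so -1.
(a,b)_43: α=-2, u≡40; β=0, v≡6 (mod 43); (40|43)=+1, (6|43)=+1; sign (−1)^0·+1^0·+1^-2 = +1.
(a,b)_11: α=-4, u≡3; β=0, v≡2 (mod 11); (3|11)=+1, (2|11)=-1; sign (−1)^0·+1^0·-1^-4 = +1.
|Ram(-587366, -92742)| = 2, even; anisotropic at {13, ∞}.

[13, inf]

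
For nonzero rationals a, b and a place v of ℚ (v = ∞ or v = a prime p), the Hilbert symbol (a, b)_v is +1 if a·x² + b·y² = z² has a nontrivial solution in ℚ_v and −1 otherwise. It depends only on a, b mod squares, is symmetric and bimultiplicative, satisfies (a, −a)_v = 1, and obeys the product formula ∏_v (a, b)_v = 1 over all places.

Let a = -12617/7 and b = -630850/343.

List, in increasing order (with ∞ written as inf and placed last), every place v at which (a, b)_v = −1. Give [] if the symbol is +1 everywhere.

[7, 31, 37, inf]

(a, b) ≡ (-88319, -176638) mod (ℚ^×)²; places V = {2, 5, 7, 11, 31, 37, ∞}.
(a,b)_7: α=-1, u≡4; β=-3, v≡4 (mod 7); (4|7)=+1, (4|7)=+1; sign (−1)^1·+1^-3·+1^-1 = -1.
(a,b)_∞: sgn(-88319)=−, sgn(-176638)=−, so -1.
(a,b)_31: α=1, u≡26; β=1, v≡24 (mod 31); (26|31)=-1, (24|31)=-1; sign (−1)^1·-1^1·-1^1 = -1.
(a,b)_11: α=1, u≡9; β=1, v≡2 (mod 11); (9|11)=+1, (2|11)=-1; sign (−1)^1·+1^1·-1^1 = +1.
(a,b)_5: α=0, u≡4; β=2, v≡2 (mod 5); (4|5)=+1, (2|5)=-1; sign (−1)^0·+1^2·-1^0 = +1.
(a,b)_2: α=0, β=1; u≡1, v≡1 (mod 8); ε(u)ε(v)=0·0, αω(v)=0·0, βω(u)=1·0; sum ≡ 0  ⇒  +1.
(a,b)_37: α=1, u≡20; β=1, v≡34 (mod 37); (20|37)=-1, (34|37)=+1; sign (−1)^0·-1^1·+1^1 = -1.
|Ram(-88319, -176638)| = 4, even; anisotropic at {7, 31, 37, ∞}.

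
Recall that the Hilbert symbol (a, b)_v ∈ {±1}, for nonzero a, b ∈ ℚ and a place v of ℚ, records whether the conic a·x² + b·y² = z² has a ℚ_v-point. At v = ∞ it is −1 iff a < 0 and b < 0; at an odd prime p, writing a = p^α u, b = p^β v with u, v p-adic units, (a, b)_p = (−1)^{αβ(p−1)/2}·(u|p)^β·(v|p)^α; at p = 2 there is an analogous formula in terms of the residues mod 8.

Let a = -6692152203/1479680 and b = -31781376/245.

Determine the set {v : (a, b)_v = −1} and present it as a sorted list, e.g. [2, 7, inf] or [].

[3, 5, 11, inf]

Mod squares: a ≡ -3135, b ≡ -570. Check v ∈ {∞, 2, 3, 5, 7, 11, 17, 19}.
v=2: v_2(a)=-10, v_2(b)=9; units ≡ 1, 3 (mod 8); ε·ε+αω+βω = 0·1+-10·1+9·0 ≡ 0  ⇒  (a,b)_2 = +1.
v=7: a=7^0·(≡2), b=7^-2·(≡2) mod 7; (2|7)=+1, (2|7)=+1; (−1)^{0·-2·3}·(+1)^-2·(+1)^0 = +1.
v=3: a=3^7·(≡2), b=3^3·(≡2) mod 3; (2|3)=-1, (2|3)=-1; (−1)^{7·3·1}·(-1)^3·(-1)^7 = -1.
v=11: a=11^5·(≡4), b=11^2·(≡8) mod 11; (4|11)=+1, (8|11)=-1; (−1)^{5·2·5}·(+1)^2·(-1)^5 = -1.
v=17: a=17^-2·(≡6), b=17^0·(≡8) mod 17; (6|17)=-1, (8|17)=+1; (−1)^{-2·0·8}·(-1)^0·(+1)^-2 = +1.
v=19: a=19^1·(≡7), b=19^1·(≡10) mod 19; (7|19)=+1, (10|19)=-1; (−1)^{1·1·9}·(+1)^1·(-1)^1 = +1.
v=5: a=5^-1·(≡2), b=5^-1·(≡1) mod 5; (2|5)=-1, (1|5)=+1; (−1)^{-1·-1·2}·(-1)^-1·(+1)^-1 = -1.
v=∞: -3135 < 0 and -570 < 0  ⇒  (a,b)_∞ = -1.
Ram(-3135, -570) = {3, 5, 11, ∞}; no ℚ_3-point on the conic.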